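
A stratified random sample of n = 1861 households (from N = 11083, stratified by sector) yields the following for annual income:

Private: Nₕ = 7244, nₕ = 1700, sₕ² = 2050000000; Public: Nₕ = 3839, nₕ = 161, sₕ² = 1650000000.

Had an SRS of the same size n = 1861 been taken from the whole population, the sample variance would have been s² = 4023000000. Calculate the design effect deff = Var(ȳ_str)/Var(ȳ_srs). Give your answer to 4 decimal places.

0.8741

Var(ȳ_str) = Σ Wₕ²(1−fₕ)sₕ²/nₕ with Wₕ = Nₕ/11083:
  Private: (7244/11083)²·(1−1700/7244)·2050000000/1700 = 394268.37
  Public: (3839/11083)²·(1−161/3839)·1650000000/161 = 1.1780758 × 10^6
  → Var(ȳ_str) = 1.5723442 × 10^6.
Var(ȳ_srs) = (1 − 1861/11083)·4023000000/1861 = 1.7987526 × 10^6.
deff = (1.5723442 × 10^6) / (1.7987526 × 10^6) = 0.8741.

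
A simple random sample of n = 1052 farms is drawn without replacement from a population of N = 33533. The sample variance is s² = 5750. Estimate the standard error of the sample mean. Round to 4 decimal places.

2.3009

Under SRS without replacement, Var(ȳ) = (1 − f)·s²/n with f = n/N = 1052/33533 = 0.03137208.
Var(ȳ) = (1 − 0.03137208)·5750/1052 = 0.96862792·5.4657795 = 5.2943066.
SE(ȳ) = √(5.2943066) = 2.3009.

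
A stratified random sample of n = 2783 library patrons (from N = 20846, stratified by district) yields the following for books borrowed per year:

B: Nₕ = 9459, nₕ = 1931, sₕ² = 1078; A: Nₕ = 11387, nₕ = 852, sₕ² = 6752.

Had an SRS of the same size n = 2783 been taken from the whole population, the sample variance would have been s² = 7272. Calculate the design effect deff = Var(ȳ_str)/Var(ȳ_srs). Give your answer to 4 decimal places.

Var(ȳ_str) = Σ Wₕ²(1−fₕ)sₕ²/nₕ with Wₕ = Nₕ/20846:
  B: (9459/20846)²·(1−1931/9459)·1078/1931 = 0.09147783
  A: (11387/20846)²·(1−852/11387)·6752/852 = 2.1877175
  → Var(ȳ_str) = 2.2791953.
Var(ȳ_srs) = (1 − 2783/20846)·7272/2783 = 2.2641636.
deff = 2.2791953 / 2.2641636 = 1.0066.

1.0066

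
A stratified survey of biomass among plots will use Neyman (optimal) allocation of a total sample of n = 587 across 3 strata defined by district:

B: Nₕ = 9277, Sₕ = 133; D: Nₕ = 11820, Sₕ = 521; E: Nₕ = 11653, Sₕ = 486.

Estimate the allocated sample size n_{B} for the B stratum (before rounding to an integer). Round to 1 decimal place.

Neyman allocation: nₕ = n·NₕSₕ / Σⱼ NⱼSⱼ.
Σ NⱼSⱼ = 9277·133 + 11820·521 + 11653·486 = 1.3055419 × 10^7.
n_{B} = 587·9277·133 / (1.3055419 × 10^7) = 55.5.

55.5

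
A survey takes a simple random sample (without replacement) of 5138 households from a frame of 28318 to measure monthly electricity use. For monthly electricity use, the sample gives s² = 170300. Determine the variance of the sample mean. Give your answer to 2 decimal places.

27.13

Under SRS without replacement, Var(ȳ) = (1 − f)·s²/n with f = n/N = 5138/28318 = 0.18143937.
Var(ȳ) = (1 − 0.18143937)·170300/5138 = 0.81856063·33.145193 = 27.13135.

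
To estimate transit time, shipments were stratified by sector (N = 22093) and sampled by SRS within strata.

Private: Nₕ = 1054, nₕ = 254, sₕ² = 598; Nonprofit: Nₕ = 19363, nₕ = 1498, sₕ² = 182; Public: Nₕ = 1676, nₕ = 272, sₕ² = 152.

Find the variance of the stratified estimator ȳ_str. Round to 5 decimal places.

Var(ȳ_str) = Σₕ Wₕ²(1 − fₕ)sₕ²/nₕ with Wₕ = Nₕ/N, N = 22093.
Private: Wₕ = 0.04770742; term = 0.04770742²·(1 − 0.24098672)·598/254 = 0.0040671359.
Nonprofit: Wₕ = 0.87643145; term = 0.87643145²·(1 − 0.07736404)·182/1498 = 0.086104501.
Public: Wₕ = 0.07586113; term = 0.07586113²·(1 − 0.16229117)·152/272 = 0.0026940548.
Sum = 0.092865692.

0.09287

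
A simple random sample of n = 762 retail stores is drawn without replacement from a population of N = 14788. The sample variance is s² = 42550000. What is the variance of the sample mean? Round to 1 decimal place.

52962.6

Under SRS without replacement, Var(ȳ) = (1 − f)·s²/n with f = n/N = 762/14788 = 0.05152827.
Var(ȳ) = (1 − 0.05152827)·42550000/762 = 0.94847173·55839.895 = 52962.562.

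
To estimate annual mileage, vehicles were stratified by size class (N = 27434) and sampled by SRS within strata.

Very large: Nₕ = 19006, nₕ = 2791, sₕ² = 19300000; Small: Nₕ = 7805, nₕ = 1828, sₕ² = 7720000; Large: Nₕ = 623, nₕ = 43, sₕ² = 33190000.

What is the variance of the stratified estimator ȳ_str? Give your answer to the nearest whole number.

Var(ȳ_str) = Σₕ Wₕ²(1 − fₕ)sₕ²/nₕ with Wₕ = Nₕ/N, N = 27434.
Very large: Wₕ = 0.69278997; term = 0.69278997²·(1 − 0.14684836)·19300000/2791 = 2831.5673.
Small: Wₕ = 0.28450098; term = 0.28450098²·(1 − 0.23420884)·7720000/1828 = 261.76948.
Large: Wₕ = 0.02270905; term = 0.02270905²·(1 − 0.06902087)·33190000/43 = 370.57538.
Sum = 3463.9122.

3464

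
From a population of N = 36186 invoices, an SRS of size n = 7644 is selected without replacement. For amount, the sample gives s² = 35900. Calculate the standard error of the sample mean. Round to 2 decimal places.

1.92

Under SRS without replacement, Var(ȳ) = (1 − f)·s²/n with f = n/N = 7644/36186 = 0.21124192.
Var(ȳ) = (1 − 0.21124192)·35900/7644 = 0.78875808·4.696494 = 3.7043976.
SE(ȳ) = √(3.7043976) = 1.92.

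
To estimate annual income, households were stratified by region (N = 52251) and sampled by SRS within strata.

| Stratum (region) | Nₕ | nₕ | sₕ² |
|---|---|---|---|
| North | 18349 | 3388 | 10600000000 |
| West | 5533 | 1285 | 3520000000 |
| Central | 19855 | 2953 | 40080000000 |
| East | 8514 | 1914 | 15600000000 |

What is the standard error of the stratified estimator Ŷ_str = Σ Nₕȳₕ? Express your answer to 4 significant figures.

Var(Ŷ_str) = Σₕ Nₕ²(1 − fₕ)sₕ²/nₕ.
North: 18349²·(1 − 3388/18349)·10600000000/3388 = 8.5888593 × 10^14.
West: 5533²·(1 − 1285/5533)·3520000000/1285 = 6.4385002 × 10^13.
Central: 19855²·(1 − 2953/19855)·40080000000/2953 = 4.5548309 × 10^15.
East: 8514²·(1 − 1914/8514)·15600000000/1914 = 4.5799448 × 10^14.
Sum = 5.9360963 × 10^15.
SE = √(5.9360963 × 10^15) = 7.705 × 10^7.

7.705 × 10^7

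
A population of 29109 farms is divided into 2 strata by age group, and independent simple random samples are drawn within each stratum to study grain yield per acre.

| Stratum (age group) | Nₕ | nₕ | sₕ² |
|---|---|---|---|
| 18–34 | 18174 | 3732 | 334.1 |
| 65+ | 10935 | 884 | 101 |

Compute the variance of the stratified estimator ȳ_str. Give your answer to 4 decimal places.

0.0426

Var(ȳ_str) = Σₕ Wₕ²(1 − fₕ)sₕ²/nₕ with Wₕ = Nₕ/N, N = 29109.
18–34: Wₕ = 0.62434299; term = 0.62434299²·(1 − 0.20534830)·334.1/3732 = 0.027730528.
65+: Wₕ = 0.37565701; term = 0.37565701²·(1 − 0.08084134)·101/884 = 0.014819809.
Sum = 0.042550337.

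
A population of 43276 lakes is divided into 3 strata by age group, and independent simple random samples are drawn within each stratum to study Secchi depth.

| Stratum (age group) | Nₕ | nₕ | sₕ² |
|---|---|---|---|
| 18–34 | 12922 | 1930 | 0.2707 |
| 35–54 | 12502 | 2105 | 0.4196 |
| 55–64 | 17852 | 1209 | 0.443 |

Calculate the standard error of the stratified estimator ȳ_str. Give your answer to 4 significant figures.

Var(ȳ_str) = Σₕ Wₕ²(1 − fₕ)sₕ²/nₕ with Wₕ = Nₕ/N, N = 43276.
18–34: Wₕ = 0.29859506; term = 0.29859506²·(1 − 0.14935768)·0.2707/1930 = 1.0637588 × 10^-5.
35–54: Wₕ = 0.28888992; term = 0.28888992²·(1 − 0.16837306)·0.4196/2105 = 1.3834921 × 10^-5.
55–64: Wₕ = 0.41251502; term = 0.41251502²·(1 − 0.06772350)·0.443/1209 = 5.8130183 × 10^-5.
Sum = 8.2602692 × 10^-5.
SE = √(8.2602692 × 10^-5) = 0.009089.

0.009089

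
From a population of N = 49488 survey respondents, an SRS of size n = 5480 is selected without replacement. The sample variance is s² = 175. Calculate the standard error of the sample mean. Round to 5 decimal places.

0.16852

Under SRS without replacement, Var(ȳ) = (1 − f)·s²/n with f = n/N = 5480/49488 = 0.11073392.
Var(ȳ) = (1 − 0.11073392)·175/5480 = 0.88926608·0.031934307 = 0.028398096.
SE(ȳ) = √(0.028398096) = 0.16852.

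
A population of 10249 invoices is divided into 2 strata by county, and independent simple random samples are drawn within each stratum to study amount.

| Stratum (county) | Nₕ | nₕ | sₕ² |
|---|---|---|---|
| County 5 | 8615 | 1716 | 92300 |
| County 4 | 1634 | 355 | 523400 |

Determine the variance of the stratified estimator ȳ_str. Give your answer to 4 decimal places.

Var(ȳ_str) = Σₕ Wₕ²(1 − fₕ)sₕ²/nₕ with Wₕ = Nₕ/N, N = 10249.
County 5: Wₕ = 0.84056981; term = 0.84056981²·(1 − 0.19918746)·92300/1716 = 30.434268.
County 4: Wₕ = 0.15943019; term = 0.15943019²·(1 − 0.21725826)·523400/355 = 29.333574.
Sum = 59.767842.

59.7678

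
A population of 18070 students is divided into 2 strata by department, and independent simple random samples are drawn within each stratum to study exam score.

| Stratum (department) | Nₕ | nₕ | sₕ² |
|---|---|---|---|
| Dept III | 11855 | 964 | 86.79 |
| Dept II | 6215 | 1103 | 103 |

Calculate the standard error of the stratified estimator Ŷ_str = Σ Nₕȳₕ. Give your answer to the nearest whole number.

3820

Var(Ŷ_str) = Σₕ Nₕ²(1 − fₕ)sₕ²/nₕ.
Dept III: 11855²·(1 − 964/11855)·86.79/964 = 1.162417 × 10^7.
Dept II: 6215²·(1 − 1103/6215)·103/1103 = 2.966837 × 10^6.
Sum = 1.4591007 × 10^7.
SE = √(1.4591007 × 10^7) = 3820.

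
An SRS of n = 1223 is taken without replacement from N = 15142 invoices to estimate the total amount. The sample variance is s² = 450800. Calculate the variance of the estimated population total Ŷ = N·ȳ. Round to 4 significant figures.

Var(Ŷ) = N²·Var(ȳ) = N²·(1 − n/N)·s²/n.
f = 1223/15142 = 0.08076872; Var(ȳ) = 0.91923128·450800/1223 = 338.8303.
Var(Ŷ) = 15142² · 338.8303 = 7.7687067 × 10^10.

7.769 × 10^10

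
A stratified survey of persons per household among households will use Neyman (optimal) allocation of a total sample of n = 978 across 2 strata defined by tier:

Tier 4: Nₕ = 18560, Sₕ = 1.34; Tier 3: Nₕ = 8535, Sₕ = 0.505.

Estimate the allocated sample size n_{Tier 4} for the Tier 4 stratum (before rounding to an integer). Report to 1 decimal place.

Neyman allocation: nₕ = n·NₕSₕ / Σⱼ NⱼSⱼ.
Σ NⱼSⱼ = 18560·1.34 + 8535·0.505 = 29180.575.
n_{Tier 4} = 978·18560·1.34 / 29180.575 = 833.5.

833.5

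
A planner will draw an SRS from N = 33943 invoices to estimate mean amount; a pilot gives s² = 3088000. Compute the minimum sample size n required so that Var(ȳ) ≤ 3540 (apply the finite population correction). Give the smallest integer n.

Without fpc, n₀ = s²/D = 3088000/3540 = 872.3164.
With fpc, (1 − n/N)·s²/n ≤ D requires n ≥ n₀/(1 + n₀/N) = 872.3164/(1 + 872.3164/33943) = 850.4600.
Rounding up, n = 851.

851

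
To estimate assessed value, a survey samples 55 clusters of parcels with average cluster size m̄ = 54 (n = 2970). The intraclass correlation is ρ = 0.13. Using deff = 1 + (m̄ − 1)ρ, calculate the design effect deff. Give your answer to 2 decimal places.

7.89

deff = 1 + (54 − 1)·0.13 = 1 + 6.89 = 7.89.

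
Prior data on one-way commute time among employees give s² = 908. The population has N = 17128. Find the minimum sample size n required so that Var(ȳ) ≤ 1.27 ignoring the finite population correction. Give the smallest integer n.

Without fpc, n₀ = s²/D = 908/1.27 = 714.9606.
Rounding up, n = 715.

715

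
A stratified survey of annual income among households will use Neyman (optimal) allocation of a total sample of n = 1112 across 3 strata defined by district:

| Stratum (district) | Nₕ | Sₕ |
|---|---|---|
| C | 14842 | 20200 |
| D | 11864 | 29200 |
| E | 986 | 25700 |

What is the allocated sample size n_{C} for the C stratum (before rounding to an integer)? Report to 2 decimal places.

496.42

Neyman allocation: nₕ = n·NₕSₕ / Σⱼ NⱼSⱼ.
Σ NⱼSⱼ = 14842·20200 + 11864·29200 + 986·25700 = 6.715774 × 10^8.
n_{C} = 1112·14842·20200 / (6.715774 × 10^8) = 496.42.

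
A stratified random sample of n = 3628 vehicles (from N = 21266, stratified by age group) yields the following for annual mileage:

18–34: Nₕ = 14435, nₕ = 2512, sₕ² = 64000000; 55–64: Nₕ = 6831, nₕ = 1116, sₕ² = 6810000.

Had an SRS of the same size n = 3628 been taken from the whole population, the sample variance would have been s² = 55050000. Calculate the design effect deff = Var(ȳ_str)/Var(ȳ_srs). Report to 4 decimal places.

0.8123

Var(ȳ_str) = Σ Wₕ²(1−fₕ)sₕ²/nₕ with Wₕ = Nₕ/21266:
  18–34: (14435/21266)²·(1−2512/14435)·64000000/2512 = 9695.9653
  55–64: (6831/21266)²·(1−1116/6831)·6810000/1116 = 526.75882
  → Var(ȳ_str) = 10222.724.
Var(ȳ_srs) = (1 − 3628/21266)·55050000/3628 = 12585.01.
deff = 10222.724 / 12585.01 = 0.8123.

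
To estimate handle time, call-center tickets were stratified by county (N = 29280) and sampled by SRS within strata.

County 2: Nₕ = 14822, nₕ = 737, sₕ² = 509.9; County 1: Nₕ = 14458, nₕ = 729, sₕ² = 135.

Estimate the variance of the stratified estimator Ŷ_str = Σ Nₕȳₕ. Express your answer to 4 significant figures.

1.812 × 10^8

Var(Ŷ_str) = Σₕ Nₕ²(1 − fₕ)sₕ²/nₕ.
County 2: 14822²·(1 − 737/14822)·509.9/737 = 1.4443791 × 10^8.
County 1: 14458²·(1 − 729/14458)·135/729 = 3.6758126 × 10^7.
Sum = 1.8119604 × 10^8.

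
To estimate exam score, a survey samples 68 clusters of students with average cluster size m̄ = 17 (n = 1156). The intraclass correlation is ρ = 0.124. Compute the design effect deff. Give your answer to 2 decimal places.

2.98

deff = 1 + (17 − 1)·0.124 = 1 + 1.984 = 2.984.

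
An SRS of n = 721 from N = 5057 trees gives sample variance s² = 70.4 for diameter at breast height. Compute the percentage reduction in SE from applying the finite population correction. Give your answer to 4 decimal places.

7.4027

f = n/N = 721/5057 = 0.14257465.
SE_no-fpc = √(s²/n) = 0.31247746; SE_fpc = √((1−f)s²/n) = 0.28934558.
Ratio = √(1−f) = 0.92597265. Reduction = 100·(1 − 0.92597265) = 7.4027%.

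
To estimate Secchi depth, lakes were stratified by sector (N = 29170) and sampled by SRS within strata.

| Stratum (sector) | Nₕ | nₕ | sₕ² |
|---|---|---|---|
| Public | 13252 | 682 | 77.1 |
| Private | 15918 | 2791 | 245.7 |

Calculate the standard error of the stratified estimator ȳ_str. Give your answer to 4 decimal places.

Var(ȳ_str) = Σₕ Wₕ²(1 − fₕ)sₕ²/nₕ with Wₕ = Nₕ/N, N = 29170.
Public: Wₕ = 0.45430237; term = 0.45430237²·(1 − 0.05146393)·77.1/682 = 0.022131653.
Private: Wₕ = 0.54569763; term = 0.54569763²·(1 − 0.17533610)·245.7/2791 = 0.021618544.
Sum = 0.043750197.
SE = √(0.043750197) = 0.2092.

0.2092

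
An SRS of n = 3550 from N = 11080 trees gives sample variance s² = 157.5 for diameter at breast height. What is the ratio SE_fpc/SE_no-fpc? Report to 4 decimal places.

f = n/N = 3550/11080 = 0.32039711.
SE_no-fpc = √(s²/n) = 0.21063285; SE_fpc = √((1−f)s²/n) = 0.17364157.
Ratio = √(1−f) = 0.82438031.

0.8244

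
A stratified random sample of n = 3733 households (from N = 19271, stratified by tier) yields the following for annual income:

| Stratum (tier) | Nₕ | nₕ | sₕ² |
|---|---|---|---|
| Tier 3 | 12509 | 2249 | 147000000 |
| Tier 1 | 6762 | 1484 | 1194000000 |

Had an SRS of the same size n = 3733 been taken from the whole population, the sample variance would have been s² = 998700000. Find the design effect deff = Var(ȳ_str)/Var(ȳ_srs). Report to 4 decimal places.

Var(ȳ_str) = Σ Wₕ²(1−fₕ)sₕ²/nₕ with Wₕ = Nₕ/19271:
  Tier 3: (12509/19271)²·(1−2249/12509)·147000000/2249 = 22588.601
  Tier 1: (6762/19271)²·(1−1484/6762)·1194000000/1484 = 77322.605
  → Var(ȳ_str) = 99911.206.
Var(ȳ_srs) = (1 − 3733/19271)·998700000/3733 = 215708.83.
deff = 99911.206 / 215708.83 = 0.4632.

0.4632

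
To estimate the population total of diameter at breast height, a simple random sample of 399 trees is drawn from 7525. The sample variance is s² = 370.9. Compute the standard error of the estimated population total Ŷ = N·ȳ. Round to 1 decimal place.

Var(Ŷ) = N²·Var(ȳ) = N²·(1 − n/N)·s²/n.
f = 399/7525 = 0.05302326; Var(ȳ) = 0.94697674·370.9/399 = 0.8802849.
Var(Ŷ) = 7525² · 0.8802849 = 4.9846683 × 10^7.
SE(Ŷ) = √(4.9846683 × 10^7) = 7060.2.

7060.2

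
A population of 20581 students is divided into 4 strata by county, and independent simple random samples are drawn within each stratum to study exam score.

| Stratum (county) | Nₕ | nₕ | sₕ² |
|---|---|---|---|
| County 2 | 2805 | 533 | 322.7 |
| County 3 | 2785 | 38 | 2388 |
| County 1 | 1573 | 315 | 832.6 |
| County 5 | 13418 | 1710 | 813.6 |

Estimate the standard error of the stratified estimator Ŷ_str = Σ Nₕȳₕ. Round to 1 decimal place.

23761.3

Var(Ŷ_str) = Σₕ Nₕ²(1 − fₕ)sₕ²/nₕ.
County 2: 2805²·(1 − 533/2805)·322.7/533 = 3.8584506 × 10^6.
County 3: 2785²·(1 − 38/2785)·2388/38 = 4.8076693 × 10^8.
County 1: 1573²·(1 − 315/1573)·832.6/315 = 5.2304038 × 10^6.
County 5: 13418²·(1 − 1710/13418)·813.6/1710 = 7.4745548 × 10^7.
Sum = 5.6460133 × 10^8.
SE = √(5.6460133 × 10^8) = 23761.3.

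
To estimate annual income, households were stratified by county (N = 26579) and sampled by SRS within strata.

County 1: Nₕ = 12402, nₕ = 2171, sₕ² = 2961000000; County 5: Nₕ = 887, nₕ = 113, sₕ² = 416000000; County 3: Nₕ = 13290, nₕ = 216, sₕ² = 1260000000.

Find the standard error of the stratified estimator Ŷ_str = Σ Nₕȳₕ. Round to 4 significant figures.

Var(Ŷ_str) = Σₕ Nₕ²(1 − fₕ)sₕ²/nₕ.
County 1: 12402²·(1 − 2171/12402)·2961000000/2171 = 1.7305669 × 10^14.
County 5: 887²·(1 − 113/887)·416000000/113 = 2.5274319 × 10^12.
County 3: 13290²·(1 − 216/13290)·1260000000/216 = 1.0135618 × 10^15.
Sum = 1.1891459 × 10^15.
SE = √(1.1891459 × 10^15) = 3.448 × 10^7.

3.448 × 10^7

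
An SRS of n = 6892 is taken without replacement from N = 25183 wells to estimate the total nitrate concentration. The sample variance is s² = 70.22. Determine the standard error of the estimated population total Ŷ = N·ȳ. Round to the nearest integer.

Var(Ŷ) = N²·Var(ȳ) = N²·(1 − n/N)·s²/n.
f = 6892/25183 = 0.27367669; Var(ȳ) = 0.72632331·70.22/6892 = 0.0074002355.
Var(Ŷ) = 25183² · 0.0074002355 = 4.6931072 × 10^6.
SE(Ŷ) = √(4.6931072 × 10^6) = 2166.

2166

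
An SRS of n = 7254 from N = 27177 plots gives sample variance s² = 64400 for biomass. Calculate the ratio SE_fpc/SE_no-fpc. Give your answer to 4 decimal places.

0.8562

f = n/N = 7254/27177 = 0.26691688.
SE_no-fpc = √(s²/n) = 2.9795739; SE_fpc = √((1−f)s²/n) = 2.5511193.
Ratio = √(1−f) = 0.85620273.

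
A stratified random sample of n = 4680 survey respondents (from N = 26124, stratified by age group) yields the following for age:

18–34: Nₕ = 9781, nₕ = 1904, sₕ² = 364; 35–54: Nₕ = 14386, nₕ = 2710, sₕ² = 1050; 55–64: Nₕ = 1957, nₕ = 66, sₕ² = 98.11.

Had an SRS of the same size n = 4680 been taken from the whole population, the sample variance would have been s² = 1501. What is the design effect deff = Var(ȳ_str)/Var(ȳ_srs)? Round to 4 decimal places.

Var(ȳ_str) = Σ Wₕ²(1−fₕ)sₕ²/nₕ with Wₕ = Nₕ/26124:
  18–34: (9781/26124)²·(1−1904/9781)·364/1904 = 0.021582373
  35–54: (14386/26124)²·(1−2710/14386)·1050/2710 = 0.095361879
  55–64: (1957/26124)²·(1−66/1957)·98.11/66 = 0.0080606923
  → Var(ȳ_str) = 0.12500494.
Var(ȳ_srs) = (1 − 4680/26124)·1501/4680 = 0.26326975.
deff = 0.12500494 / 0.26326975 = 0.4748.

0.4748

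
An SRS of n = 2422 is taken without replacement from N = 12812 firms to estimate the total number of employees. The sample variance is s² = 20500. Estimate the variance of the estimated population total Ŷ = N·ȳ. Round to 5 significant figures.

1.1267 × 10^9

Var(Ŷ) = N²·Var(ȳ) = N²·(1 − n/N)·s²/n.
f = 2422/12812 = 0.18904152; Var(ȳ) = 0.81095848·20500/2422 = 6.8640168.
Var(Ŷ) = 12812² · 6.8640168 = 1.1267101 × 10^9.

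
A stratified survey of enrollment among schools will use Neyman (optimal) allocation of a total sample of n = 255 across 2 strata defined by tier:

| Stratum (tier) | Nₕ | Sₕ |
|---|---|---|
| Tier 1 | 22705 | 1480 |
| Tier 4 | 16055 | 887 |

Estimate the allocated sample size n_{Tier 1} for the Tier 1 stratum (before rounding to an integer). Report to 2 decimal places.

179.10

Neyman allocation: nₕ = n·NₕSₕ / Σⱼ NⱼSⱼ.
Σ NⱼSⱼ = 22705·1480 + 16055·887 = 4.7844185 × 10^7.
n_{Tier 1} = 255·22705·1480 / (4.7844185 × 10^7) = 179.10.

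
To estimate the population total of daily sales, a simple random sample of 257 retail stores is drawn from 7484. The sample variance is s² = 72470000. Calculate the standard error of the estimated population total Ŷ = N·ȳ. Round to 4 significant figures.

Var(Ŷ) = N²·Var(ȳ) = N²·(1 − n/N)·s²/n.
f = 257/7484 = 0.03433993; Var(ȳ) = 0.96566007·72470000/257 = 272301.11.
Var(Ŷ) = 7484² · 272301.11 = 1.5251655 × 10^13.
SE(Ŷ) = √(1.5251655 × 10^13) = 3.905 × 10^6.

3.905 × 10^6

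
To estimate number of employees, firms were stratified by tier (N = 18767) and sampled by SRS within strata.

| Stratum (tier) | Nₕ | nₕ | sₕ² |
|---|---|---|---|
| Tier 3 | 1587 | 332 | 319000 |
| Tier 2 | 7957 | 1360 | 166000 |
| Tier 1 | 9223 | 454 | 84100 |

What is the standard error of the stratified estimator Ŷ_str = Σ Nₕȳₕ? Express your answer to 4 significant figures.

152700

Var(Ŷ_str) = Σₕ Nₕ²(1 − fₕ)sₕ²/nₕ.
Tier 3: 1587²·(1 − 332/1587)·319000/332 = 1.9136973 × 10^9.
Tier 2: 7957²·(1 − 1360/7957)·166000/1360 = 6.4071519 × 10^9.
Tier 1: 9223²·(1 − 454/9223)·84100/454 = 1.4981746 × 10^10.
Sum = 2.3302595 × 10^10.
SE = √(2.3302595 × 10^10) = 152700.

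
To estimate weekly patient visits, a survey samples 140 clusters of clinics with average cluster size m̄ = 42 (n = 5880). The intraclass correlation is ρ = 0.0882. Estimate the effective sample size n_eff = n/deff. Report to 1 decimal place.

1273.8

deff = 1 + (42 − 1)·0.0882 = 1 + 3.6162 = 4.6162.
n_eff = 5880 / 4.6162 = 1273.8.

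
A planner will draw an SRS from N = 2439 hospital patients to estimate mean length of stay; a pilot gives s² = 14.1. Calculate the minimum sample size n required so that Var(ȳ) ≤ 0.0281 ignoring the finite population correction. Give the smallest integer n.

502

Without fpc, n₀ = s²/D = 14.1/0.0281 = 501.7794.
Rounding up, n = 502.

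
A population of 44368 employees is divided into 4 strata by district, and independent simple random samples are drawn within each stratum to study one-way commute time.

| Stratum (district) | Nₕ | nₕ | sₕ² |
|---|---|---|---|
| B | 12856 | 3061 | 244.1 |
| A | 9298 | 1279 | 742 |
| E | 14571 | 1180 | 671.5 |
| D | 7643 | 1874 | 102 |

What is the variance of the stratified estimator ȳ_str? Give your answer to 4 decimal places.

Var(ȳ_str) = Σₕ Wₕ²(1 − fₕ)sₕ²/nₕ with Wₕ = Nₕ/N, N = 44368.
B: Wₕ = 0.28975838; term = 0.28975838²·(1 − 0.23809894)·244.1/3061 = 0.0051012317.
A: Wₕ = 0.20956545; term = 0.20956545²·(1 − 0.13755646)·742/1279 = 0.021973711.
E: Wₕ = 0.32841237; term = 0.32841237²·(1 − 0.08098277)·671.5/1180 = 0.056406178.
D: Wₕ = 0.17226379; term = 0.17226379²·(1 − 0.24519168)·102/1874 = 0.0012191448.
Sum = 0.084700266.

0.0847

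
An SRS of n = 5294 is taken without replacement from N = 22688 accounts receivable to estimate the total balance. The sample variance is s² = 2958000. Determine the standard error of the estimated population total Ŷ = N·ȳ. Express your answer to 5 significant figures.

Var(Ŷ) = N²·Var(ȳ) = N²·(1 − n/N)·s²/n.
f = 5294/22688 = 0.23333921; Var(ȳ) = 0.76666079·2958000/5294 = 428.36846.
Var(Ŷ) = 22688² · 428.36846 = 2.2050067 × 10^11.
SE(Ŷ) = √(2.2050067 × 10^11) = 469570.

469570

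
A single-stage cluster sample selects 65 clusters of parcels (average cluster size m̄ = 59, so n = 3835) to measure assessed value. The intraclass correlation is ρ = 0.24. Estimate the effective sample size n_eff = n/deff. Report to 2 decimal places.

257.04

deff = 1 + (59 − 1)·0.24 = 1 + 13.92 = 14.92.
n_eff = 3835 / 14.92 = 257.04.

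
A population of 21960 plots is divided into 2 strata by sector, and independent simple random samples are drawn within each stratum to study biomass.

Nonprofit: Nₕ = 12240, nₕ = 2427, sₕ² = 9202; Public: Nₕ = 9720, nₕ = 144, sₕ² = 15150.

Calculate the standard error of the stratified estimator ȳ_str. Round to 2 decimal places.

4.61

Var(ȳ_str) = Σₕ Wₕ²(1 − fₕ)sₕ²/nₕ with Wₕ = Nₕ/N, N = 21960.
Nonprofit: Wₕ = 0.55737705; term = 0.55737705²·(1 − 0.19828431)·9202/2427 = 0.94434568.
Public: Wₕ = 0.44262295; term = 0.44262295²·(1 − 0.01481481)·15150/144 = 20.306537.
Sum = 21.250883.
SE = √(21.250883) = 4.61.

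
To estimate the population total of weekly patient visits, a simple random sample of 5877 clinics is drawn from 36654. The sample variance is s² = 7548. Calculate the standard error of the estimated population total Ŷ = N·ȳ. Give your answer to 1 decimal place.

Var(Ŷ) = N²·Var(ȳ) = N²·(1 − n/N)·s²/n.
f = 5877/36654 = 0.16033721; Var(ȳ) = 0.83966279·7548/5877 = 1.0784031.
Var(Ŷ) = 36654² · 1.0784031 = 1.4488515 × 10^9.
SE(Ŷ) = √(1.4488515 × 10^9) = 38063.8.

38063.8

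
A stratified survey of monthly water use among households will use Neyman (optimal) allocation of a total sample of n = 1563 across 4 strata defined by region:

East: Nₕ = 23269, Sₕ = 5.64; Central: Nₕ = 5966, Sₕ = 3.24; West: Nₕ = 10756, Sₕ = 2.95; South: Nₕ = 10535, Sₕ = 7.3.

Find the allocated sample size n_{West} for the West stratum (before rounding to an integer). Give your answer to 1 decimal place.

191.3

Neyman allocation: nₕ = n·NₕSₕ / Σⱼ NⱼSⱼ.
Σ NⱼSⱼ = 23269·5.64 + 5966·3.24 + 10756·2.95 + 10535·7.3 = 259202.7.
n_{West} = 1563·10756·2.95 / 259202.7 = 191.3.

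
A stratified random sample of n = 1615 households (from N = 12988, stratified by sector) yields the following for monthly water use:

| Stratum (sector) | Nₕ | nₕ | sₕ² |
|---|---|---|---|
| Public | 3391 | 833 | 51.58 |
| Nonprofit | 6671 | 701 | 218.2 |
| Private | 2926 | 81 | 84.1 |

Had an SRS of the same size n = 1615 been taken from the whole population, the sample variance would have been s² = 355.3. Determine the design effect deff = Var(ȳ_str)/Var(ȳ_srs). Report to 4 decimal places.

Var(ȳ_str) = Σ Wₕ²(1−fₕ)sₕ²/nₕ with Wₕ = Nₕ/12988:
  Public: (3391/12988)²·(1−833/3391)·51.58/833 = 0.0031840517
  Nonprofit: (6671/12988)²·(1−701/6671)·218.2/701 = 0.073488171
  Private: (2926/12988)²·(1−81/2926)·84.1/81 = 0.051236919
  → Var(ȳ_str) = 0.12790914.
Var(ȳ_srs) = (1 − 1615/12988)·355.3/1615 = 0.19264398.
deff = 0.12790914 / 0.19264398 = 0.6640.

0.6640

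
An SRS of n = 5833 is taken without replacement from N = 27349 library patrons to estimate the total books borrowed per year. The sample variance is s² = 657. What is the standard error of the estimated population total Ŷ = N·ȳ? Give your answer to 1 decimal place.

8141.2

Var(Ŷ) = N²·Var(ȳ) = N²·(1 − n/N)·s²/n.
f = 5833/27349 = 0.21328019; Var(ȳ) = 0.78671981·657/5833 = 0.088612192.
Var(Ŷ) = 27349² · 0.088612192 = 6.6279066 × 10^7.
SE(Ŷ) = √(6.6279066 × 10^7) = 8141.2.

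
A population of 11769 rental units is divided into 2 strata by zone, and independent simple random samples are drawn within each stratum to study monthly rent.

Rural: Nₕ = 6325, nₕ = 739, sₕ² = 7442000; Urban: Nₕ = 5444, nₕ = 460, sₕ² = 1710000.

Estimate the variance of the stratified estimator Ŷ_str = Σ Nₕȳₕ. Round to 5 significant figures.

Var(Ŷ_str) = Σₕ Nₕ²(1 − fₕ)sₕ²/nₕ.
Rural: 6325²·(1 − 739/6325)·7442000/739 = 3.5580061 × 10^11.
Urban: 5444²·(1 − 460/5444)·1710000/460 = 1.0086359 × 10^11.
Sum = 4.566642 × 10^11.

4.5666 × 10^11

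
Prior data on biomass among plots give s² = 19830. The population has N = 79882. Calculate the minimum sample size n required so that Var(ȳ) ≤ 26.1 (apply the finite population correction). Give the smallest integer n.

753

Without fpc, n₀ = s²/D = 19830/26.1 = 759.7701.
With fpc, (1 − n/N)·s²/n ≤ D requires n ≥ n₀/(1 + n₀/N) = 759.7701/(1 + 759.7701/79882) = 752.6119.
Rounding up, n = 753.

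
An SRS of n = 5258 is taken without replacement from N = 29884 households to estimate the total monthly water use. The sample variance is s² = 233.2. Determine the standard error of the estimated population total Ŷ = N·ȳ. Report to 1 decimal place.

Var(Ŷ) = N²·Var(ȳ) = N²·(1 − n/N)·s²/n.
f = 5258/29884 = 0.17594700; Var(ȳ) = 0.82405300·233.2/5258 = 0.036547958.
Var(Ŷ) = 29884² · 0.036547958 = 3.263928 × 10^7.
SE(Ŷ) = √(3.263928 × 10^7) = 5713.1.

5713.1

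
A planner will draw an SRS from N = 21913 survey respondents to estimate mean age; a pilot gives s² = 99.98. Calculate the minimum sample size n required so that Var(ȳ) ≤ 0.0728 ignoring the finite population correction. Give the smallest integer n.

1374

Without fpc, n₀ = s²/D = 99.98/0.0728 = 1373.3516.
Rounding up, n = 1374.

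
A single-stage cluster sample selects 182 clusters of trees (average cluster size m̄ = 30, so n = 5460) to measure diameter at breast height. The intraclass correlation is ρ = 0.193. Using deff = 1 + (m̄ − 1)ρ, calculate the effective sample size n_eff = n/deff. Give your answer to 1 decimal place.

827.6

deff = 1 + (30 − 1)·0.193 = 1 + 5.597 = 6.597.
n_eff = 5460 / 6.597 = 827.6.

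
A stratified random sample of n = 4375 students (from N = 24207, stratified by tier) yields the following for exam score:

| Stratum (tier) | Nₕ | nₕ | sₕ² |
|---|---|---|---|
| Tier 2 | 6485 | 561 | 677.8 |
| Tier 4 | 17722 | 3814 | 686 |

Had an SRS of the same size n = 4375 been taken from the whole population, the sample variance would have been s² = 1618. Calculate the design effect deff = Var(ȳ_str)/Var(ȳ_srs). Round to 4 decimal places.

0.5111

Var(ȳ_str) = Σ Wₕ²(1−fₕ)sₕ²/nₕ with Wₕ = Nₕ/24207:
  Tier 2: (6485/24207)²·(1−561/6485)·677.8/561 = 0.079210325
  Tier 4: (17722/24207)²·(1−3814/17722)·686/3814 = 0.07565522
  → Var(ȳ_str) = 0.15486555.
Var(ȳ_srs) = (1 − 4375/24207)·1618/4375 = 0.3029884.
deff = 0.15486555 / 0.3029884 = 0.5111.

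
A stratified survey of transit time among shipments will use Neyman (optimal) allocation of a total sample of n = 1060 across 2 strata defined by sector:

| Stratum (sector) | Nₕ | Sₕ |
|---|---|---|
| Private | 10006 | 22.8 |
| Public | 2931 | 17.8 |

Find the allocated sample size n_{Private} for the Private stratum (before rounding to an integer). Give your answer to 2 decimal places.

Neyman allocation: nₕ = n·NₕSₕ / Σⱼ NⱼSⱼ.
Σ NⱼSⱼ = 10006·22.8 + 2931·17.8 = 280308.6.
n_{Private} = 1060·10006·22.8 / 280308.6 = 862.71.

862.71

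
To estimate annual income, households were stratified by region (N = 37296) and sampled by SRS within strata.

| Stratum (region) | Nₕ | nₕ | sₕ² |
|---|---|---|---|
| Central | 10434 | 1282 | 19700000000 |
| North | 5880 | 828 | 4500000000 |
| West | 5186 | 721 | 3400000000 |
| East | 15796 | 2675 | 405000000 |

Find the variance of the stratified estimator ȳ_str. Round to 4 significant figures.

Var(ȳ_str) = Σₕ Wₕ²(1 − fₕ)sₕ²/nₕ with Wₕ = Nₕ/N, N = 37296.
Central: Wₕ = 0.27976190; term = 0.27976190²·(1 − 0.12286755)·19700000000/1282 = 1.0549224 × 10^6.
North: Wₕ = 0.15765766; term = 0.15765766²·(1 − 0.14081633)·4500000000/828 = 116064.21.
West: Wₕ = 0.13904976; term = 0.13904976²·(1 − 0.13902815)·3400000000/721 = 78500.625.
East: Wₕ = 0.42353067; term = 0.42353067²·(1 − 0.16934667)·405000000/2675 = 22559.049.
Sum = 1.2720463 × 10^6.

1.272 × 10^6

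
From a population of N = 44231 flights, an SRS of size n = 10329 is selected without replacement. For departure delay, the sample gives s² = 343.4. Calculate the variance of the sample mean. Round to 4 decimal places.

0.0255

Under SRS without replacement, Var(ȳ) = (1 − f)·s²/n with f = n/N = 10329/44231 = 0.23352400.
Var(ȳ) = (1 − 0.23352400)·343.4/10329 = 0.76647600·0.0332462 = 0.025482414.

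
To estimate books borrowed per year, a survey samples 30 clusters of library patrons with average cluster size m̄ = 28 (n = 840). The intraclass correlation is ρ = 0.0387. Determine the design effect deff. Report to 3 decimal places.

deff = 1 + (28 − 1)·0.0387 = 1 + 1.0449 = 2.0449.

2.045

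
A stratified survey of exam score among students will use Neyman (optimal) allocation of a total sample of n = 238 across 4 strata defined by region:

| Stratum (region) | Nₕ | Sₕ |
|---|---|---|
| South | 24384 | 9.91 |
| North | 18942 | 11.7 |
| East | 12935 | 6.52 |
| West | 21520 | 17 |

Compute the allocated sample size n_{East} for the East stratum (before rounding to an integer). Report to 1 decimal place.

Neyman allocation: nₕ = n·NₕSₕ / Σⱼ NⱼSⱼ.
Σ NⱼSⱼ = 24384·9.91 + 18942·11.7 + 12935·6.52 + 21520·17 = 913443.04.
n_{East} = 238·12935·6.52 / 913443.04 = 22.0.

22.0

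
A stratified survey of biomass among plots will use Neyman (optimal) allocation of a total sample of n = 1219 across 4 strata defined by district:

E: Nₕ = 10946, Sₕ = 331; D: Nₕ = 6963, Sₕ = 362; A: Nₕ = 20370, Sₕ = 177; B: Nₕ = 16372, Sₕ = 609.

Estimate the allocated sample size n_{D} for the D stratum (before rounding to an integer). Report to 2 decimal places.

Neyman allocation: nₕ = n·NₕSₕ / Σⱼ NⱼSⱼ.
Σ NⱼSⱼ = 10946·331 + 6963·362 + 20370·177 + 16372·609 = 1.971977 × 10^7.
n_{D} = 1219·6963·362 / (1.971977 × 10^7) = 155.81.

155.81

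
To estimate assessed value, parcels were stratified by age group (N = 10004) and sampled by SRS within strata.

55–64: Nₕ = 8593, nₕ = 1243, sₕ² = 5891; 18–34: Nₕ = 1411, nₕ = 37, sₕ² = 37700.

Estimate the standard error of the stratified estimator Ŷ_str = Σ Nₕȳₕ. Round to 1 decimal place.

Var(Ŷ_str) = Σₕ Nₕ²(1 − fₕ)sₕ²/nₕ.
55–64: 8593²·(1 − 1243/8593)·5891/1243 = 2.9932986 × 10^8.
18–34: 1411²·(1 − 37/1411)·37700/37 = 1.9753924 × 10^9.
Sum = 2.2747223 × 10^9.
SE = √(2.2747223 × 10^9) = 47694.0.

47694.0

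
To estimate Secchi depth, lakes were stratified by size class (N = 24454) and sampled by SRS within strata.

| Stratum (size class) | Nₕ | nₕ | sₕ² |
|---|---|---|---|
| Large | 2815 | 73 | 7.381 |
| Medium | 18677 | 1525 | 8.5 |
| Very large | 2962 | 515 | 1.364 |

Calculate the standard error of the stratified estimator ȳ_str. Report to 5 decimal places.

Var(ȳ_str) = Σₕ Wₕ²(1 − fₕ)sₕ²/nₕ with Wₕ = Nₕ/N, N = 24454.
Large: Wₕ = 0.11511409; term = 0.11511409²·(1 − 0.02593250)·7.381/73 = 0.0013050837.
Medium: Wₕ = 0.76376053; term = 0.76376053²·(1 − 0.08165123)·8.5/1525 = 0.0029858718.
Very large: Wₕ = 0.12112538; term = 0.12112538²·(1 − 0.17386901)·1.364/515 = 3.2101576 × 10^-5.
Sum = 0.0043230571.
SE = √(0.0043230571) = 0.06575.

0.06575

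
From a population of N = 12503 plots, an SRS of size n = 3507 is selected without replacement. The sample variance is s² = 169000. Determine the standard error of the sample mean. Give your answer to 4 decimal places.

Under SRS without replacement, Var(ȳ) = (1 − f)·s²/n with f = n/N = 3507/12503 = 0.28049268.
Var(ȳ) = (1 − 0.28049268)·169000/3507 = 0.71950732·48.189336 = 34.67258.
SE(ȳ) = √(34.67258) = 5.8883.

5.8883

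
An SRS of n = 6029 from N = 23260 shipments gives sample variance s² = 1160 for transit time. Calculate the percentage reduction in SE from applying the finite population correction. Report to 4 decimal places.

13.9303

f = n/N = 6029/23260 = 0.25920034.
SE_no-fpc = √(s²/n) = 0.4386381; SE_fpc = √((1−f)s²/n) = 0.37753458.
Ratio = √(1−f) = 0.86069719. Reduction = 100·(1 − 0.86069719) = 13.9303%.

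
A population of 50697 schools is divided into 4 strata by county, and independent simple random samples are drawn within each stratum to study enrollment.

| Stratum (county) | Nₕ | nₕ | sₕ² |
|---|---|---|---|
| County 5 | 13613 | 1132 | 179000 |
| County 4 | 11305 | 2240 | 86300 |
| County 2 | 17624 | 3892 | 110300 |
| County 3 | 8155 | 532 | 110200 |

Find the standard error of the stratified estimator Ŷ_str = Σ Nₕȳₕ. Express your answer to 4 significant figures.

Var(Ŷ_str) = Σₕ Nₕ²(1 − fₕ)sₕ²/nₕ.
County 5: 13613²·(1 − 1132/13613)·179000/1132 = 2.6866422 × 10^10.
County 4: 11305²·(1 − 2240/11305)·86300/2240 = 3.9482183 × 10^9.
County 2: 17624²·(1 − 3892/17624)·110300/3892 = 6.8586866 × 10^9.
County 3: 8155²·(1 − 532/8155)·110200/532 = 1.2877153 × 10^10.
Sum = 5.055048 × 10^10.
SE = √(5.055048 × 10^10) = 224800.

224800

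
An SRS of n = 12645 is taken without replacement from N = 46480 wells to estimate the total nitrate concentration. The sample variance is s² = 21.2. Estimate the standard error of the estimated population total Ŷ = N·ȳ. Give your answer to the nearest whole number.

Var(Ŷ) = N²·Var(ȳ) = N²·(1 − n/N)·s²/n.
f = 12645/46480 = 0.27205250; Var(ȳ) = 0.72794750·21.2/12645 = 0.0012204418.
Var(Ŷ) = 46480² · 0.0012204418 = 2.6366307 × 10^6.
SE(Ŷ) = √(2.6366307 × 10^6) = 1624.

1624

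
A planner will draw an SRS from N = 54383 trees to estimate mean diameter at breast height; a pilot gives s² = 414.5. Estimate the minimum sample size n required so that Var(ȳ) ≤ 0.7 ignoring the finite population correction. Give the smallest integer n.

593

Without fpc, n₀ = s²/D = 414.5/0.7 = 592.1429.
Rounding up, n = 593.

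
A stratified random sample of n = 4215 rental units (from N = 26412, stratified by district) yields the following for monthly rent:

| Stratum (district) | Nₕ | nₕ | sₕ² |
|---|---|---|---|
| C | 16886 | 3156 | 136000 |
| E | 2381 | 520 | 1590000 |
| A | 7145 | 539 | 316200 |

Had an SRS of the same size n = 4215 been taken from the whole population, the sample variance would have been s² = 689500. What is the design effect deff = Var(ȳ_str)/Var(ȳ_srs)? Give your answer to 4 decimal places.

0.5342

Var(ȳ_str) = Σ Wₕ²(1−fₕ)sₕ²/nₕ with Wₕ = Nₕ/26412:
  C: (16886/26412)²·(1−3156/16886)·136000/3156 = 14.321769
  E: (2381/26412)²·(1−520/2381)·1590000/520 = 19.422135
  A: (7145/26412)²·(1−539/7145)·316200/539 = 39.692763
  → Var(ȳ_str) = 73.436667.
Var(ȳ_srs) = (1 − 4215/26412)·689500/4215 = 137.47689.
deff = 73.436667 / 137.47689 = 0.5342.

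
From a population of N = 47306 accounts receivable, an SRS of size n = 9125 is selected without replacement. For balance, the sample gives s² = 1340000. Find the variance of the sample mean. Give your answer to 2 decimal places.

118.52

Under SRS without replacement, Var(ȳ) = (1 − f)·s²/n with f = n/N = 9125/47306 = 0.19289308.
Var(ȳ) = (1 − 0.19289308)·1340000/9125 = 0.80710692·146.84932 = 118.5231.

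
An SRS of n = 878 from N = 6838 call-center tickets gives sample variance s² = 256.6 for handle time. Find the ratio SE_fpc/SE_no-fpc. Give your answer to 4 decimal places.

f = n/N = 878/6838 = 0.12840012.
SE_no-fpc = √(s²/n) = 0.54060626; SE_fpc = √((1−f)s²/n) = 0.50470737.
Ratio = √(1−f) = 0.93359514.

0.9336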